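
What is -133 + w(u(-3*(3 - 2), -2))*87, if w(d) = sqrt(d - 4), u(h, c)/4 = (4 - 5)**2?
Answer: -133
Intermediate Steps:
u(h, c) = 4 (u(h, c) = 4*(4 - 5)**2 = 4*(-1)**2 = 4*1 = 4)
w(d) = sqrt(-4 + d)
-133 + w(u(-3*(3 - 2), -2))*87 = -133 + sqrt(-4 + 4)*87 = -133 + sqrt(0)*87 = -133 + 0*87 = -133 + 0 = -133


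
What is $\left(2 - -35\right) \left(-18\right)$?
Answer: $-666$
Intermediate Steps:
$\left(2 - -35\right) \left(-18\right) = \left(2 + 35\right) \left(-18\right) = 37 \left(-18\right) = -666$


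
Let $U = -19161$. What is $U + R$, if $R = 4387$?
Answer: $-14774$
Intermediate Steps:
$U + R = -19161 + 4387 = -14774$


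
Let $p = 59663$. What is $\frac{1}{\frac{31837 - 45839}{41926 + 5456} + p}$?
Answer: $\frac{23691}{1413469132} \approx 1.6761 \cdot 10^{-5}$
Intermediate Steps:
$\frac{1}{\frac{31837 - 45839}{41926 + 5456} + p} = \frac{1}{\frac{31837 - 45839}{41926 + 5456} + 59663} = \frac{1}{- \frac{14002}{47382} + 59663} = \frac{1}{\left(-14002\right) \frac{1}{47382} + 59663} = \frac{1}{- \frac{7001}{23691} + 59663} = \frac{1}{\frac{1413469132}{23691}} = \frac{23691}{1413469132}$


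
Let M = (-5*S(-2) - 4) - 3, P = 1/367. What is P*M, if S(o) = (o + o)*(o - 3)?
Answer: -107/367 ≈ -0.29155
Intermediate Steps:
P = 1/367 ≈ 0.0027248
S(o) = 2*o*(-3 + o) (S(o) = (2*o)*(-3 + o) = 2*o*(-3 + o))
M = -107 (M = (-10*(-2)*(-3 - 2) - 4) - 3 = (-10*(-2)*(-5) - 4) - 3 = (-5*20 - 4) - 3 = (-100 - 4) - 3 = -104 - 3 = -107)
P*M = (1/367)*(-107) = -107/367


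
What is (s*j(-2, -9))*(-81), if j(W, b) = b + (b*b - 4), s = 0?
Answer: 0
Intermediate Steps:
j(W, b) = -4 + b + b² (j(W, b) = b + (b² - 4) = b + (-4 + b²) = -4 + b + b²)
(s*j(-2, -9))*(-81) = (0*(-4 - 9 + (-9)²))*(-81) = (0*(-4 - 9 + 81))*(-81) = (0*68)*(-81) = 0*(-81) = 0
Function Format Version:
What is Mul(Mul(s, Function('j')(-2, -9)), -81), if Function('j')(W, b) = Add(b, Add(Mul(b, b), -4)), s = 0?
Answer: 0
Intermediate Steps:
Function('j')(W, b) = Add(-4, b, Pow(b, 2)) (Function('j')(W, b) = Add(b, Add(Pow(b, 2), -4)) = Add(b, Add(-4, Pow(b, 2))) = Add(-4, b, Pow(b, 2)))
Mul(Mul(s, Function('j')(-2, -9)), -81) = Mul(Mul(0, Add(-4, -9, Pow(-9, 2))), -81) = Mul(Mul(0, Add(-4, -9, 81)), -81) = Mul(Mul(0, 68), -81) = Mul(0, -81) = 0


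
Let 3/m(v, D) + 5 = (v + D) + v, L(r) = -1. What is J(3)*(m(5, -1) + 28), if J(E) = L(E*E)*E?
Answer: -345/4 ≈ -86.250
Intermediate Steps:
m(v, D) = 3/(-5 + D + 2*v) (m(v, D) = 3/(-5 + ((v + D) + v)) = 3/(-5 + ((D + v) + v)) = 3/(-5 + (D + 2*v)) = 3/(-5 + D + 2*v))
J(E) = -E
J(3)*(m(5, -1) + 28) = (-1*3)*(3/(-5 - 1 + 2*5) + 28) = -3*(3/(-5 - 1 + 10) + 28) = -3*(3/4 + 28) = -3*115/4 = -345/4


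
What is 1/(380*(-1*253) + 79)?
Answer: -1/96061 ≈ -1.0410e-5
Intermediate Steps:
1/(380*(-1*253) + 79) = 1/(380*(-253) + 79) = 1/(-96140 + 79) = 1/(-96061) = -1/96061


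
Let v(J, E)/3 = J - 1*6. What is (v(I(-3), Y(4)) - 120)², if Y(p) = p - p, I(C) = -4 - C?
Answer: 19881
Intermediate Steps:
Y(p) = 0
v(J, E) = -18 + 3*J (v(J, E) = 3*(J - 1*6) = 3*(J - 6) = 3*(-6 + J) = -18 + 3*J)
(v(I(-3), Y(4)) - 120)² = ((-18 + 3*(-4 - 1*(-3))) - 120)² = ((-18 + 3*(-4 + 3)) - 120)² = ((-18 + 3*(-1)) - 120)² = ((-18 - 3) - 120)² = (-21 - 120)² = (-141)² = 19881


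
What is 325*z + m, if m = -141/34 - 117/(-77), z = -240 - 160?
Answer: -340346879/2618 ≈ -1.3000e+5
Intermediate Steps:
z = -400
m = -6879/2618 (m = -141*1/34 - 117*(-1/77) = -141/34 + 117/77 = -6879/2618 ≈ -2.6276)
325*z + m = 325*(-400) - 6879/2618 = -130000 - 6879/2618 = -340346879/2618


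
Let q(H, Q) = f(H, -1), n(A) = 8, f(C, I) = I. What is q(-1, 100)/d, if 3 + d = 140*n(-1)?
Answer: -1/1117 ≈ -0.00089526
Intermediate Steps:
q(H, Q) = -1
d = 1117 (d = -3 + 140*8 = -3 + 1120 = 1117)
q(-1, 100)/d = -1/1117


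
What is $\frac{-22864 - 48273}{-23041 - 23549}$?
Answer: $\frac{71137}{46590} \approx 1.5269$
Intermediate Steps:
$\frac{-22864 - 48273}{-23041 - 23549} = - \frac{71137}{-23041 - 23549} = - \frac{71137}{-46590} = \left(-71137\right) \left(- \frac{1}{46590}\right) = \frac{71137}{46590}$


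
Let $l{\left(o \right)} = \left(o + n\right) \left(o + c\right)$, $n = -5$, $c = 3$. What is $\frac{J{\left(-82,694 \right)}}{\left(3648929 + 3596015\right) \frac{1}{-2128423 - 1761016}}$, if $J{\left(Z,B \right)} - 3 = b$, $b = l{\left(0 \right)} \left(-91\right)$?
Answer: $- \frac{665094069}{905618} \approx -734.41$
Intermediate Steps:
$l{\left(o \right)} = \left(-5 + o\right) \left(3 + o\right)$ ($l{\left(o \right)} = \left(o - 5\right) \left(o + 3\right) = \left(-5 + o\right) \left(3 + o\right)$)
$b = 1365$ ($b = \left(-15 + 0^{2} - 0\right) \left(-91\right) = \left(-15 + 0 + 0\right) \left(-91\right) = \left(-15\right) \left(-91\right) = 1365$)
$J{\left(Z,B \right)} = 1368$ ($J{\left(Z,B \right)} = 3 + 1365 = 1368$)
$\frac{J{\left(-82,694 \right)}}{\left(3648929 + 3596015\right) \frac{1}{-2128423 - 1761016}} = \frac{1368}{\left(3648929 + 3596015\right) \frac{1}{-2128423 - 1761016}} = \frac{1368}{7244944 \frac{1}{-3889439}} = \frac{1368}{7244944 \left(- \frac{1}{3889439}\right)} = \frac{1368}{- \frac{7244944}{3889439}} = 1368 \left(- \frac{3889439}{7244944}\right) = - \frac{665094069}{905618}$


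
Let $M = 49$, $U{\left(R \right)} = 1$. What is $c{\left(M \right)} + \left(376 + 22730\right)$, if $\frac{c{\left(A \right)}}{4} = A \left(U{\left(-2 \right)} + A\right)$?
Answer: $32906$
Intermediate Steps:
$c{\left(A \right)} = 4 A \left(1 + A\right)$
$c{\left(M \right)} + \left(376 + 22730\right) = 4 \cdot 49 \left(1 + 49\right) + \left(376 + 22730\right) = 4 \cdot 49 \cdot 50 + 23106 = 9800 + 23106 = 32906$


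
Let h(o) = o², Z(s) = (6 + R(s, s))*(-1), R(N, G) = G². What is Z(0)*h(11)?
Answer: -726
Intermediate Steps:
Z(s) = -6 - s² (Z(s) = (6 + s²)*(-1) = -6 - s²)
Z(0)*h(11) = (-6 - 1*0²)*11² = (-6 - 1*0)*121 = (-6 + 0)*121 = -6*121 = -726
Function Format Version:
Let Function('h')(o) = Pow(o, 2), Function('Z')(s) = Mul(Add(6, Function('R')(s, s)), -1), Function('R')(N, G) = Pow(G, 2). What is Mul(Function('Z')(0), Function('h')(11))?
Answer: -726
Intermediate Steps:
Function('Z')(s) = Add(-6, Mul(-1, Pow(s, 2))) (Function('Z')(s) = Mul(Add(6, Pow(s, 2)), -1) = Add(-6, Mul(-1, Pow(s, 2))))
Mul(Function('Z')(0), Function('h')(11)) = Mul(Add(-6, Mul(-1, Pow(0, 2))), Pow(11, 2)) = Mul(Add(-6, Mul(-1, 0)), 121) = Mul(Add(-6, 0), 121) = Mul(-6, 121) = -726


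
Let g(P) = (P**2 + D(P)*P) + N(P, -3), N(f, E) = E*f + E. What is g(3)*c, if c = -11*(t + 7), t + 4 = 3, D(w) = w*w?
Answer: -1584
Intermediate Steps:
D(w) = w**2
t = -1 (t = -4 + 3 = -1)
N(f, E) = E + E*f
c = -66 (c = -11*(-1 + 7) = -11*6 = -66)
g(P) = -3 + P**2 + P**3 - 3*P (g(P) = (P**2 + P**2*P) - 3*(1 + P) = (P**2 + P**3) + (-3 - 3*P) = -3 + P**2 + P**3 - 3*P)
g(3)*c = (-3 + 3**2 + 3**3 - 3*3)*(-66) = (-3 + 9 + 27 - 9)*(-66) = 24*(-66) = -1584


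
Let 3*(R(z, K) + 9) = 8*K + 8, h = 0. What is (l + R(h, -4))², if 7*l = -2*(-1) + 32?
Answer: 7225/49 ≈ 147.45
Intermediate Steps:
R(z, K) = -19/3 + 8*K/3 (R(z, K) = -9 + (8*K + 8)/3 = -9 + (8 + 8*K)/3 = -9 + (8/3 + 8*K/3) = -19/3 + 8*K/3)
l = 34/7 (l = (-2*(-1) + 32)/7 = (2 + 32)/7 = (⅐)*34 = 34/7 ≈ 4.8571)
(l + R(h, -4))² = (34/7 + (-19/3 + (8/3)*(-4)))² = (34/7 + (-19/3 - 32/3))² = (34/7 - 17)² = (-85/7)² = 7225/49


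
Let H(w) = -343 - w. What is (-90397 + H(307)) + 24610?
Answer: -66437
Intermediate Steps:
(-90397 + H(307)) + 24610 = (-90397 + (-343 - 1*307)) + 24610 = (-90397 + (-343 - 307)) + 24610 = (-90397 - 650) + 24610 = -91047 + 24610 = -66437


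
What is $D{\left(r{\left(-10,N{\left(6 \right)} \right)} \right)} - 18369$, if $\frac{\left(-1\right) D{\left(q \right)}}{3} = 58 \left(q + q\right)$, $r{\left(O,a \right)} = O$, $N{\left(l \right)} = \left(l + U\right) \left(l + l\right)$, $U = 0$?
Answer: $-14889$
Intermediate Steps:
$N{\left(l \right)} = 2 l^{2}$ ($N{\left(l \right)} = \left(l + 0\right) \left(l + l\right) = l 2 l = 2 l^{2}$)
$D{\left(q \right)} = - 348 q$ ($D{\left(q \right)} = - 3 \cdot 58 \left(q + q\right) = - 3 \cdot 58 \cdot 2 q = - 3 \cdot 116 q = - 348 q$)
$D{\left(r{\left(-10,N{\left(6 \right)} \right)} \right)} - 18369 = \left(-348\right) \left(-10\right) - 18369 = 3480 - 18369 = -14889$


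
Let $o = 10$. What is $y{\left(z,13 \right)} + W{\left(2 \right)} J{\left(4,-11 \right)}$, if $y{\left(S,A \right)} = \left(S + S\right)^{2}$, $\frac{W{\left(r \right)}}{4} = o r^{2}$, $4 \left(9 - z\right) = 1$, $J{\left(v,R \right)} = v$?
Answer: $\frac{3785}{4} \approx 946.25$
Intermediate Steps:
$z = \frac{35}{4}$ ($z = 9 - \frac{1}{4} = \frac{35}{4} \approx 8.75$)
$W{\left(r \right)} = 40 r^{2}$ ($W{\left(r \right)} = 4 \cdot 10 r^{2} = 40 r^{2}$)
$y{\left(S,A \right)} = 4 S^{2}$ ($y{\left(S,A \right)} = \left(2 S\right)^{2} = 4 S^{2}$)
$y{\left(z,13 \right)} + W{\left(2 \right)} J{\left(4,-11 \right)} = 4 \left(\frac{35}{4}\right)^{2} + 40 \cdot 2^{2} \cdot 4 = 4 \cdot \frac{1225}{16} + 40 \cdot 4 \cdot 4 = \frac{1225}{4} + 160 \cdot 4 = \frac{1225}{4} + 640 = \frac{3785}{4}$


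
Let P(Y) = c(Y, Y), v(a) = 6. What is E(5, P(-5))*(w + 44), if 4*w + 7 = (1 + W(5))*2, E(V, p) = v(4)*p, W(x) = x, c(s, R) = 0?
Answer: 0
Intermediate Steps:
P(Y) = 0
E(V, p) = 6*p
w = 5/4 (w = -7/4 + ((1 + 5)*2)/4 = -7/4 + (6*2)/4 = -7/4 + (¼)*12 = -7/4 + 3 = 5/4 ≈ 1.2500)
E(5, P(-5))*(w + 44) = (6*0)*(5/4 + 44) = 0*(181/4) = 0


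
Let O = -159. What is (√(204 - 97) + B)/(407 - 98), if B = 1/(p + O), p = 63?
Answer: -1/29664 + √107/309 ≈ 0.033442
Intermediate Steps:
B = -1/96 (B = 1/(63 - 159) = 1/(-96) = -1/96 ≈ -0.010417)
(√(204 - 97) + B)/(407 - 98) = (√(204 - 97) - 1/96)/(407 - 98) = (√107 - 1/96)/309 = (-1/96 + √107)*(1/309) = -1/29664 + √107/309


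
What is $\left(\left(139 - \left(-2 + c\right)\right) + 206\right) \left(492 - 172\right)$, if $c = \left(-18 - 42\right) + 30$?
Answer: $120640$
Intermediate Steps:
$c = -30$ ($c = -60 + 30 = -30$)
$\left(\left(139 - \left(-2 + c\right)\right) + 206\right) \left(492 - 172\right) = \left(\left(139 + \left(2 - -30\right)\right) + 206\right) \left(492 - 172\right) = \left(\left(139 + \left(2 + 30\right)\right) + 206\right) 320 = \left(\left(139 + 32\right) + 206\right) 320 = \left(171 + 206\right) 320 = 377 \cdot 320 = 120640$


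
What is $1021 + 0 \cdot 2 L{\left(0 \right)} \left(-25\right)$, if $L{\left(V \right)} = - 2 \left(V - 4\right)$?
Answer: $1021$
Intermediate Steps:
$L{\left(V \right)} = 8 - 2 V$ ($L{\left(V \right)} = - 2 \left(-4 + V\right) = 8 - 2 V$)
$1021 + 0 \cdot 2 L{\left(0 \right)} \left(-25\right) = 1021 + 0 \cdot 2 \left(8 - 0\right) \left(-25\right) = 1021 + 0 \left(8 + 0\right) \left(-25\right) = 1021 + 0 \cdot 8 \left(-25\right) = 1021 + 0 \left(-25\right) = 1021 + 0 = 1021$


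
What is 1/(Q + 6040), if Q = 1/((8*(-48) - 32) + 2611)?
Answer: 2195/13257801 ≈ 0.00016556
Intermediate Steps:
Q = 1/2195 (Q = 1/((-384 - 32) + 2611) = 1/(-416 + 2611) = 1/2195 ≈ 0.00045558)
1/(Q + 6040) = 1/(1/2195 + 6040) = 1/(13257801/2195) = 2195/13257801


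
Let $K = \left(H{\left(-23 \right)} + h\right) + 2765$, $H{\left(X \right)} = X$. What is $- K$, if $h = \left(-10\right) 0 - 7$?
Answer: $-2735$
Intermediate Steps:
$h = -7$ ($h = 0 - 7 = -7$)
$K = 2735$ ($K = \left(-23 - 7\right) + 2765 = -30 + 2765 = 2735$)
$- K = \left(-1\right) 2735 = -2735$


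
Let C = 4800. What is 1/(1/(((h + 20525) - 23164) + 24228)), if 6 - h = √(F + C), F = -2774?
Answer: 21595 - √2026 ≈ 21550.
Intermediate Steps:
h = 6 - √2026 (h = 6 - √(-2774 + 4800) = 6 - √2026 ≈ -39.011)
1/(1/(((h + 20525) - 23164) + 24228)) = 1/(1/((((6 - √2026) + 20525) - 23164) + 24228)) = 1/(1/(((20531 - √2026) - 23164) + 24228)) = 1/(1/((-2633 - √2026) + 24228)) = 1/(1/(21595 - √2026)) = 21595 - √2026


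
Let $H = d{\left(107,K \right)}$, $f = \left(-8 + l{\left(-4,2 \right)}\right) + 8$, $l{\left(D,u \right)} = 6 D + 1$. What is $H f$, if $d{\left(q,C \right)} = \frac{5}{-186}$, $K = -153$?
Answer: $\frac{115}{186} \approx 0.61828$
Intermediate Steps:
$l{\left(D,u \right)} = 1 + 6 D$
$f = -23$ ($f = \left(-8 + \left(1 + 6 \left(-4\right)\right)\right) + 8 = \left(-8 + \left(1 - 24\right)\right) + 8 = \left(-8 - 23\right) + 8 = -31 + 8 = -23$)
$d{\left(q,C \right)} = - \frac{5}{186}$ ($d{\left(q,C \right)} = 5 \left(- \frac{1}{186}\right) = - \frac{5}{186}$)
$H = - \frac{5}{186} \approx -0.026882$
$H f = \left(- \frac{5}{186}\right) \left(-23\right) = \frac{115}{186}$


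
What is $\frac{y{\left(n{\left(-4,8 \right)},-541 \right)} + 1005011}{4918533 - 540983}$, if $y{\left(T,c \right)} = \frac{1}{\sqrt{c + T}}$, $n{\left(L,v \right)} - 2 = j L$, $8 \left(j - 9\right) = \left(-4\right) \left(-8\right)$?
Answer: $\frac{1005011}{4377550} - \frac{i \sqrt{591}}{2587132050} \approx 0.22958 - 9.3967 \cdot 10^{-9} i$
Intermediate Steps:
$j = 13$ ($j = 9 + \frac{\left(-4\right) \left(-8\right)}{8} = 9 + \frac{1}{8} \cdot 32 = 9 + 4 = 13$)
$n{\left(L,v \right)} = 2 + 13 L$
$y{\left(T,c \right)} = \frac{1}{\sqrt{T + c}}$
$\frac{y{\left(n{\left(-4,8 \right)},-541 \right)} + 1005011}{4918533 - 540983} = \frac{\frac{1}{\sqrt{\left(2 + 13 \left(-4\right)\right) - 541}} + 1005011}{4918533 - 540983} = \frac{\frac{1}{\sqrt{\left(2 - 52\right) - 541}} + 1005011}{4377550} = \left(\frac{1}{\sqrt{-50 - 541}} + 1005011\right) \frac{1}{4377550} = \left(\frac{1}{\sqrt{-591}} + 1005011\right) \frac{1}{4377550} = \left(- \frac{i \sqrt{591}}{591} + 1005011\right) \frac{1}{4377550} = \left(1005011 - \frac{i \sqrt{591}}{591}\right) \frac{1}{4377550} = \frac{1005011}{4377550} - \frac{i \sqrt{591}}{2587132050}$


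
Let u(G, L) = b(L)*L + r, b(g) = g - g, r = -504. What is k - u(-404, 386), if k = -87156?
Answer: -86652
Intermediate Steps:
b(g) = 0
u(G, L) = -504 (u(G, L) = 0*L - 504 = 0 - 504 = -504)
k - u(-404, 386) = -87156 - 1*(-504) = -87156 + 504 = -86652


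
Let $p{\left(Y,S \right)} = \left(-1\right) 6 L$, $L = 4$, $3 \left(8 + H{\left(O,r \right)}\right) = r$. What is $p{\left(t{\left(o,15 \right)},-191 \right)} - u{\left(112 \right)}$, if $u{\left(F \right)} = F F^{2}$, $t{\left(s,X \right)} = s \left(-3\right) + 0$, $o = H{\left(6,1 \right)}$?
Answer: $-1404952$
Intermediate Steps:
$H{\left(O,r \right)} = -8 + \frac{r}{3}$
$o = - \frac{23}{3}$ ($o = -8 + \frac{1}{3} \cdot 1 = -8 + \frac{1}{3} = - \frac{23}{3} \approx -7.6667$)
$t{\left(s,X \right)} = - 3 s$ ($t{\left(s,X \right)} = - 3 s + 0 = - 3 s$)
$u{\left(F \right)} = F^{3}$
$p{\left(Y,S \right)} = -24$ ($p{\left(Y,S \right)} = \left(-1\right) 6 \cdot 4 = \left(-6\right) 4 = -24$)
$p{\left(t{\left(o,15 \right)},-191 \right)} - u{\left(112 \right)} = -24 - 112^{3} = -24 - 1404928 = -1404952$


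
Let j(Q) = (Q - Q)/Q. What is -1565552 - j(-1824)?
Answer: -1565552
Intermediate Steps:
j(Q) = 0 (j(Q) = 0/Q = 0)
-1565552 - j(-1824) = -1565552 - 1*0 = -1565552 + 0 = -1565552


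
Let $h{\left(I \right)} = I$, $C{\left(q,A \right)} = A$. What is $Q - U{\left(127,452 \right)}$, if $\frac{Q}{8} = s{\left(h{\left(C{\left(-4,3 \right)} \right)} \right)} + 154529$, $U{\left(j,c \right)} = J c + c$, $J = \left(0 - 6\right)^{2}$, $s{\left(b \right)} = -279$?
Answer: $1217276$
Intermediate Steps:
$J = 36$ ($J = \left(-6\right)^{2} = 36$)
$U{\left(j,c \right)} = 37 c$ ($U{\left(j,c \right)} = 36 c + c = 37 c$)
$Q = 1234000$ ($Q = 8 \left(-279 + 154529\right) = 8 \cdot 154250 = 1234000$)
$Q - U{\left(127,452 \right)} = 1234000 - 37 \cdot 452 = 1234000 - 16724 = 1217276$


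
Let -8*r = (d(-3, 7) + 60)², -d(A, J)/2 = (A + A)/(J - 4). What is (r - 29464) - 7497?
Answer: -37473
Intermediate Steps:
d(A, J) = -4*A/(-4 + J) (d(A, J) = -2*(A + A)/(J - 4) = -2*2*A/(-4 + J) = -4*A/(-4 + J))
r = -512 (r = -(-4*(-3)/(-4 + 7) + 60)²/8 = -(-4*(-3)/3 + 60)²/8 = -(-4*(-3)*⅓ + 60)²/8 = -(4 + 60)²/8 = -⅛*64² = -⅛*4096 = -512)
(r - 29464) - 7497 = (-512 - 29464) - 7497 = -29976 - 7497 = -37473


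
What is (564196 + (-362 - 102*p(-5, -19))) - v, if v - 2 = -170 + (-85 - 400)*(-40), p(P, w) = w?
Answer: 546540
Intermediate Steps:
v = 19232 (v = 2 + (-170 + (-85 - 400)*(-40)) = 2 + (-170 - 485*(-40)) = 2 + (-170 + 19400) = 2 + 19230 = 19232)
(564196 + (-362 - 102*p(-5, -19))) - v = (564196 + (-362 - 102*(-19))) - 1*19232 = (564196 + (-362 + 1938)) - 19232 = (564196 + 1576) - 19232 = 565772 - 19232 = 546540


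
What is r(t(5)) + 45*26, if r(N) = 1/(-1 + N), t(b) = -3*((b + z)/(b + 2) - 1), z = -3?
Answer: 9367/8 ≈ 1170.9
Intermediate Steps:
t(b) = 3 - 3*(-3 + b)/(2 + b) (t(b) = -3*((b - 3)/(b + 2) - 1) = -3*((-3 + b)/(2 + b) - 1) = -3*(-1 + (-3 + b)/(2 + b)) = 3 - 3*(-3 + b)/(2 + b))
r(t(5)) + 45*26 = 1/(-1 + 15/(2 + 5)) + 45*26 = 1/(-1 + 15/7) + 1170 = 1/(8/7) + 1170 = 7/8 + 1170 = 9367/8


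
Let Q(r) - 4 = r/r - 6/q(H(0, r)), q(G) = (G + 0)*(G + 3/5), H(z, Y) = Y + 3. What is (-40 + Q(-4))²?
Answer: 2500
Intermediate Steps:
H(z, Y) = 3 + Y
q(G) = G*(⅗ + G) (q(G) = G*(G + 3*(⅕)) = G*(G + ⅗) = G*(⅗ + G))
Q(r) = 5 - 30/((3 + r)*(18 + 5*r)) (Q(r) = 4 + (r/r - 6*5/((3 + r)*(3 + 5*(3 + r)))) = 4 + (1 - 6*5/((3 + r)*(3 + (15 + 5*r)))) = 4 + (1 - 6*5/((3 + r)*(18 + 5*r))) = 4 + (1 - 30/((3 + r)*(18 + 5*r))) = 5 - 30/((3 + r)*(18 + 5*r)))
(-40 + Q(-4))² = (-40 + 5*(-6 + (3 - 4)*(18 + 5*(-4)))/((3 - 4)*(18 + 5*(-4))))² = (-40 + 5*(-6 - (18 - 20))/(-1*(18 - 20)))² = (-40 + 5*(-1)*(-6 - 1*(-2))/(-2))² = (-40 + 5*(-1)*(-½)*(-6 + 2))² = (-40 + 5*(-1)*(-½)*(-4))² = (-40 - 10)² = (-50)² = 2500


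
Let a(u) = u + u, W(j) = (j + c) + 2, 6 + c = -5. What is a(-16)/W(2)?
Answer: 32/7 ≈ 4.5714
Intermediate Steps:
c = -11 (c = -6 - 5 = -11)
W(j) = -9 + j (W(j) = (j - 11) + 2 = (-11 + j) + 2 = -9 + j)
a(u) = 2*u
a(-16)/W(2) = (2*(-16))/(-9 + 2) = -32/(-7) = -32*(-⅐) = 32/7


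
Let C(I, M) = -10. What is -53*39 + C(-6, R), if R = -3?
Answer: -2077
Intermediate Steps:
-53*39 + C(-6, R) = -53*39 - 10 = -2067 - 10 = -2077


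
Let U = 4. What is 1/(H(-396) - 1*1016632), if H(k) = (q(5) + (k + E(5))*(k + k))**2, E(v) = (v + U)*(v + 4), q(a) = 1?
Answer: 1/62239752729 ≈ 1.6067e-11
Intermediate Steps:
E(v) = (4 + v)**2 (E(v) = (v + 4)*(v + 4) = (4 + v)*(4 + v) = (4 + v)**2)
H(k) = (1 + 2*k*(81 + k))**2 (H(k) = (1 + (k + (16 + 5**2 + 8*5))*(k + k))**2 = (1 + (k + (16 + 25 + 40))*(2*k))**2 = (1 + (k + 81)*(2*k))**2 = (1 + (81 + k)*(2*k))**2 = (1 + 2*k*(81 + k))**2)
1/(H(-396) - 1*1016632) = 1/((1 + 2*(-396)**2 + 162*(-396))**2 - 1*1016632) = 1/((1 + 2*156816 - 64152)**2 - 1016632) = 1/((1 + 313632 - 64152)**2 - 1016632) = 1/(249481**2 - 1016632) = 1/(62240769361 - 1016632) = 1/62239752729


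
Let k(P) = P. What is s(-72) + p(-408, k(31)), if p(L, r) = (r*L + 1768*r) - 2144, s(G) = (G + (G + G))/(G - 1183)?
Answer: 50220296/1255 ≈ 40016.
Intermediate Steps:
s(G) = 3*G/(-1183 + G) (s(G) = (G + 2*G)/(-1183 + G) = (3*G)/(-1183 + G) = 3*G/(-1183 + G))
p(L, r) = -2144 + 1768*r + L*r (p(L, r) = (L*r + 1768*r) - 2144 = (1768*r + L*r) - 2144 = -2144 + 1768*r + L*r)
s(-72) + p(-408, k(31)) = 3*(-72)/(-1183 - 72) + (-2144 + 1768*31 - 408*31) = 3*(-72)/(-1255) + (-2144 + 54808 - 12648) = 3*(-72)*(-1/1255) + 40016 = 216/1255 + 40016 = 50220296/1255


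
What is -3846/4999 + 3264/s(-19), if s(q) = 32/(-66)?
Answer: -33657114/4999 ≈ -6732.8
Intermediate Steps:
s(q) = -16/33 (s(q) = 32*(-1/66) = -16/33)
-3846/4999 + 3264/s(-19) = -3846/4999 + 3264/(-16/33) = -3846*1/4999 + 3264*(-33/16) = -3846/4999 - 6732 = -33657114/4999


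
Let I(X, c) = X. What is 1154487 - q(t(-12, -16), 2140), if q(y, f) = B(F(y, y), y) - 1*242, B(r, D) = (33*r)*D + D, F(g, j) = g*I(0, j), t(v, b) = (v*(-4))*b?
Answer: 1155497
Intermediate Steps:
t(v, b) = -4*b*v (t(v, b) = (-4*v)*b = -4*b*v)
F(g, j) = 0 (F(g, j) = g*0 = 0)
B(r, D) = D + 33*D*r (B(r, D) = 33*D*r + D = D + 33*D*r)
q(y, f) = -242 + y (q(y, f) = y*(1 + 33*0) - 1*242 = y*(1 + 0) - 242 = y*1 - 242 = y - 242 = -242 + y)
1154487 - q(t(-12, -16), 2140) = 1154487 - (-242 - 4*(-16)*(-12)) = 1154487 - (-242 - 768) = 1154487 - 1*(-1010) = 1154487 + 1010 = 1155497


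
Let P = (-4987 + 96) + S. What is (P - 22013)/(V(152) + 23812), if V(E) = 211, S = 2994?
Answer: -23910/24023 ≈ -0.99530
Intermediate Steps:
P = -1897 (P = (-4987 + 96) + 2994 = -4891 + 2994 = -1897)
(P - 22013)/(V(152) + 23812) = (-1897 - 22013)/(211 + 23812) = -23910/24023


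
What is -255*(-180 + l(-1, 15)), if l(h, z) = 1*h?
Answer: 46155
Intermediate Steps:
l(h, z) = h
-255*(-180 + l(-1, 15)) = -255*(-180 - 1) = -255*(-181) = 46155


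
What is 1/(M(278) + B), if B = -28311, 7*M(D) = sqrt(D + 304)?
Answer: -462413/13091374249 - 7*sqrt(582)/39274122747 ≈ -3.5326e-5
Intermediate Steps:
M(D) = sqrt(304 + D)/7 (M(D) = sqrt(D + 304)/7 = sqrt(304 + D)/7)
1/(M(278) + B) = 1/(sqrt(304 + 278)/7 - 28311) = 1/(sqrt(582)/7 - 28311) = 1/(-28311 + sqrt(582)/7)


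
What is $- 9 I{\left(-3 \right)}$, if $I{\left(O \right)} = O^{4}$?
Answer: $-729$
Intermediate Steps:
$- 9 I{\left(-3 \right)} = - 9 \left(-3\right)^{4} = \left(-9\right) 81 = -729$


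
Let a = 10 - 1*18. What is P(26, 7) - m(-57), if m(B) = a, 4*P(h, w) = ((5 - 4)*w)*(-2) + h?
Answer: 11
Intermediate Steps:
a = -8 (a = 10 - 18 = -8)
P(h, w) = -w/2 + h/4 (P(h, w) = (((5 - 4)*w)*(-2) + h)/4 = ((1*w)*(-2) + h)/4 = (w*(-2) + h)/4 = (-2*w + h)/4 = (h - 2*w)/4 = -w/2 + h/4)
m(B) = -8
P(26, 7) - m(-57) = (-½*7 + (¼)*26) - 1*(-8) = (-7/2 + 13/2) + 8 = 3 + 8 = 11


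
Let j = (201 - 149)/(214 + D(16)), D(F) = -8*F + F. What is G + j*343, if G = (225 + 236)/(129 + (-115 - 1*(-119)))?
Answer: 1209605/6783 ≈ 178.33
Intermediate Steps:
D(F) = -7*F
G = 461/133 (G = 461/(129 + (-115 + 119)) = 461/(129 + 4) = 461/133 ≈ 3.4662)
j = 26/51 (j = (201 - 149)/(214 - 7*16) = 52/(214 - 112) = 52/102 = 52*(1/102) = 26/51 ≈ 0.50980)
G + j*343 = 461/133 + (26/51)*343 = 461/133 + 8918/51 = 1209605/6783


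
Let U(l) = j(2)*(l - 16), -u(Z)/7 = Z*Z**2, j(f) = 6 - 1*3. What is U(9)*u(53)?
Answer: 21884919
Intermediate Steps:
j(f) = 3 (j(f) = 6 - 3 = 3)
u(Z) = -7*Z**3 (u(Z) = -7*Z*Z**2 = -7*Z**3)
U(l) = -48 + 3*l (U(l) = 3*(l - 16) = 3*(-16 + l) = -48 + 3*l)
U(9)*u(53) = (-48 + 3*9)*(-7*53**3) = (-48 + 27)*(-7*148877) = -21*(-1042139) = 21884919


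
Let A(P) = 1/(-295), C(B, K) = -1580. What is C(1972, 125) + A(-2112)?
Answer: -466101/295 ≈ -1580.0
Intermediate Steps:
A(P) = -1/295
C(1972, 125) + A(-2112) = -1580 - 1/295 = -466101/295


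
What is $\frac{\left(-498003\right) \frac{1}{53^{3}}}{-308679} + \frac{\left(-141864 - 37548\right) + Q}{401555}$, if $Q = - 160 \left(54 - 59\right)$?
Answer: $- \frac{55836400196673}{125534297514395} \approx -0.44479$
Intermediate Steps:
$Q = 800$ ($Q = \left(-160\right) \left(-5\right) = 800$)
$\frac{\left(-498003\right) \frac{1}{53^{3}}}{-308679} + \frac{\left(-141864 - 37548\right) + Q}{401555} = \frac{\left(-498003\right) \frac{1}{53^{3}}}{-308679} + \frac{\left(-141864 - 37548\right) + 800}{401555} = - \frac{498003}{148877} \left(- \frac{1}{308679}\right) + \left(-179412 + 800\right) \frac{1}{401555} = \left(-498003\right) \frac{1}{148877} \left(- \frac{1}{308679}\right) - \frac{25516}{57365} = \left(- \frac{498003}{148877}\right) \left(- \frac{1}{308679}\right) - \frac{25516}{57365} = \frac{166001}{15318401161} - \frac{25516}{57365} = - \frac{55836400196673}{125534297514395}$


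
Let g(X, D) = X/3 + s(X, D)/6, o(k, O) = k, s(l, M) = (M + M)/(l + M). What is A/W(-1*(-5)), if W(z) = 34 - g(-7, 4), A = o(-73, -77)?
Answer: -657/331 ≈ -1.9849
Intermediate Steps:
s(l, M) = 2*M/(M + l) (s(l, M) = (2*M)/(M + l) = 2*M/(M + l))
A = -73
g(X, D) = X/3 + D/(3*(D + X)) (g(X, D) = X/3 + (2*D/(D + X))/6 = X*(⅓) + (2*D/(D + X))*(⅙) = X/3 + D/(3*(D + X)))
W(z) = 331/9 (W(z) = 34 - (4 - 7*(4 - 7))/(3*(4 - 7)) = 34 - (4 - 7*(-3))/(3*(-3)) = 34 - (-1)*(4 + 21)/(3*3) = 34 - (-1)*25/(3*3) = 34 - 1*(-25/9) = 34 + 25/9 = 331/9)
A/W(-1*(-5)) = -73/331/9 = -73*9/331 = -657/331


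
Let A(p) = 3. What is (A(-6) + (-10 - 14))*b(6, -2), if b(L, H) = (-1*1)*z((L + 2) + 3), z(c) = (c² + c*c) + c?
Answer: 5313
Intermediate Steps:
z(c) = c + 2*c² (z(c) = (c² + c²) + c = 2*c² + c = c + 2*c²)
b(L, H) = -(5 + L)*(11 + 2*L) (b(L, H) = (-1*1)*(((L + 2) + 3)*(1 + 2*((L + 2) + 3))) = -((2 + L) + 3)*(1 + 2*((2 + L) + 3)) = -(5 + L)*(1 + 2*(5 + L)) = -(5 + L)*(1 + (10 + 2*L)) = -(5 + L)*(11 + 2*L))
(A(-6) + (-10 - 14))*b(6, -2) = (3 + (-10 - 14))*(-(5 + 6)*(11 + 2*6)) = (3 - 24)*(-1*11*(11 + 12)) = -(-21)*11*23 = -21*(-253) = 5313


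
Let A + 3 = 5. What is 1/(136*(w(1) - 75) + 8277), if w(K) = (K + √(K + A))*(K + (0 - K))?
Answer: -1/1923 ≈ -0.00052002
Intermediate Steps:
A = 2 (A = -3 + 5 = 2)
w(K) = 0 (w(K) = (K + √(K + 2))*(K + (0 - K)) = (K + √(2 + K))*(K - K) = (K + √(2 + K))*0 = 0)
1/(136*(w(1) - 75) + 8277) = 1/(136*(0 - 75) + 8277) = 1/(136*(-75) + 8277) = 1/(-10200 + 8277) = 1/(-1923) = -1/1923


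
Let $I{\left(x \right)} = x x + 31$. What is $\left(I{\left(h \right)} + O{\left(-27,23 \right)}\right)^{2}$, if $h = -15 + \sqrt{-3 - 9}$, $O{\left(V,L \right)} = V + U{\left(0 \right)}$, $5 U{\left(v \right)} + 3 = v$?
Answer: $\frac{900724}{25} - 25968 i \sqrt{3} \approx 36029.0 - 44978.0 i$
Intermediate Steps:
$U{\left(v \right)} = - \frac{3}{5} + \frac{v}{5}$
$O{\left(V,L \right)} = - \frac{3}{5} + V$ ($O{\left(V,L \right)} = V + \left(- \frac{3}{5} + \frac{1}{5} \cdot 0\right) = V + \left(- \frac{3}{5} + 0\right) = V - \frac{3}{5} = - \frac{3}{5} + V$)
$h = -15 + 2 i \sqrt{3}$ ($h = -15 + \sqrt{-12} = -15 + 2 i \sqrt{3} \approx -15.0 + 3.4641 i$)
$I{\left(x \right)} = 31 + x^{2}$ ($I{\left(x \right)} = x^{2} + 31 = 31 + x^{2}$)
$\left(I{\left(h \right)} + O{\left(-27,23 \right)}\right)^{2} = \left(\left(31 + \left(-15 + 2 i \sqrt{3}\right)^{2}\right) - \frac{138}{5}\right)^{2} = \left(\frac{17}{5} + \left(-15 + 2 i \sqrt{3}\right)^{2}\right)^{2}$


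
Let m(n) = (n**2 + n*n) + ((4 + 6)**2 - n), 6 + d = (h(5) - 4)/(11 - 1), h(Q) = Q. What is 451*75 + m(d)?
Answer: 850013/25 ≈ 34001.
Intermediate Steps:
d = -59/10 (d = -6 + (5 - 4)/(11 - 1) = -6 + 1/10 = -59/10 ≈ -5.9000)
m(n) = 100 - n + 2*n**2 (m(n) = (n**2 + n**2) + (10**2 - n) = 2*n**2 + (100 - n) = 100 - n + 2*n**2)
451*75 + m(d) = 451*75 + (100 - 1*(-59/10) + 2*(-59/10)**2) = 33825 + (100 + 59/10 + 2*(3481/100)) = 33825 + (100 + 59/10 + 3481/50) = 33825 + 4388/25 = 850013/25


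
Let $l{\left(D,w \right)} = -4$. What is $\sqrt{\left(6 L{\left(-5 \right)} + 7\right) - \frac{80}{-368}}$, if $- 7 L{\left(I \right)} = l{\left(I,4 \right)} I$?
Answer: $\frac{i \sqrt{257278}}{161} \approx 3.1505 i$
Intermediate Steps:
$L{\left(I \right)} = \frac{4 I}{7}$ ($L{\left(I \right)} = - \frac{\left(-4\right) I}{7} = \frac{4 I}{7}$)
$\sqrt{\left(6 L{\left(-5 \right)} + 7\right) - \frac{80}{-368}} = \sqrt{\left(6 \cdot \frac{4}{7} \left(-5\right) + 7\right) - \frac{80}{-368}} = \sqrt{\left(6 \left(- \frac{20}{7}\right) + 7\right) - - \frac{5}{23}} = \sqrt{\left(- \frac{120}{7} + 7\right) + \frac{5}{23}} = \sqrt{- \frac{71}{7} + \frac{5}{23}} = \sqrt{- \frac{1598}{161}} = \frac{i \sqrt{257278}}{161}$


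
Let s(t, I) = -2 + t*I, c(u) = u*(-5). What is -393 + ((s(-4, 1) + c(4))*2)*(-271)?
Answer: 13699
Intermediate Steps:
c(u) = -5*u
s(t, I) = -2 + I*t
-393 + ((s(-4, 1) + c(4))*2)*(-271) = -393 + (((-2 + 1*(-4)) - 5*4)*2)*(-271) = -393 + (((-2 - 4) - 20)*2)*(-271) = -393 + ((-6 - 20)*2)*(-271) = -393 - 26*2*(-271) = -393 - 52*(-271) = -393 + 14092 = 13699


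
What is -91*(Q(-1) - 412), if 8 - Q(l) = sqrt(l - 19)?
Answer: 36764 + 182*I*sqrt(5) ≈ 36764.0 + 406.96*I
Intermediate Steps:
Q(l) = 8 - sqrt(-19 + l) (Q(l) = 8 - sqrt(l - 19) = 8 - sqrt(-19 + l))
-91*(Q(-1) - 412) = -91*((8 - sqrt(-19 - 1)) - 412) = -91*((8 - sqrt(-20)) - 412) = -91*((8 - 2*I*sqrt(5)) - 412) = -91*(-404 - 2*I*sqrt(5)) = 36764 + 182*I*sqrt(5)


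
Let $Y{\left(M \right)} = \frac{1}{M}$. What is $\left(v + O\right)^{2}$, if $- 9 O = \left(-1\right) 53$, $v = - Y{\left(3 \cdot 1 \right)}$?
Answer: $\frac{2500}{81} \approx 30.864$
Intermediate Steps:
$v = - \frac{1}{3}$ ($v = - \frac{1}{3 \cdot 1} = - \frac{1}{3} \approx -0.33333$)
$O = \frac{53}{9}$ ($O = - \frac{\left(-1\right) 53}{9} = \left(- \frac{1}{9}\right) \left(-53\right) = \frac{53}{9} \approx 5.8889$)
$\left(v + O\right)^{2} = \left(- \frac{1}{3} + \frac{53}{9}\right)^{2} = \left(\frac{50}{9}\right)^{2} = \frac{2500}{81}$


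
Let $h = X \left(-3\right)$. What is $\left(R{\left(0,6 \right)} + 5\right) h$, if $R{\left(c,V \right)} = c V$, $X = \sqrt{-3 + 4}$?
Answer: $-15$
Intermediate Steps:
$X = 1$ ($X = \sqrt{1} = 1$)
$h = -3$ ($h = 1 \left(-3\right) = -3$)
$R{\left(c,V \right)} = V c$
$\left(R{\left(0,6 \right)} + 5\right) h = \left(6 \cdot 0 + 5\right) \left(-3\right) = \left(0 + 5\right) \left(-3\right) = 5 \left(-3\right) = -15$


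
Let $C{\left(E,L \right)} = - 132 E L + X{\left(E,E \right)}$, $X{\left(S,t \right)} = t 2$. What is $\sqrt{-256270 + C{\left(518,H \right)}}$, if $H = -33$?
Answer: $\sqrt{2001174} \approx 1414.6$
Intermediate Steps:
$X{\left(S,t \right)} = 2 t$
$C{\left(E,L \right)} = 2 E - 132 E L$ ($C{\left(E,L \right)} = - 132 E L + 2 E = 2 E - 132 E L$)
$\sqrt{-256270 + C{\left(518,H \right)}} = \sqrt{-256270 + 2 \cdot 518 \left(1 - -2178\right)} = \sqrt{-256270 + 2 \cdot 518 \left(1 + 2178\right)} = \sqrt{-256270 + 2 \cdot 518 \cdot 2179} = \sqrt{-256270 + 2257444} = \sqrt{2001174}$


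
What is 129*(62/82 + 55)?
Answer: 294894/41 ≈ 7192.5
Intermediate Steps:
129*(62/82 + 55) = 129*(62*(1/82) + 55) = 129*(31/41 + 55) = 129*(2286/41) = 294894/41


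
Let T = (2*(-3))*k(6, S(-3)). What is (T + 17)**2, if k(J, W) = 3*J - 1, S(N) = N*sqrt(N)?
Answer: 7225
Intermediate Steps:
S(N) = N**(3/2)
k(J, W) = -1 + 3*J
T = -102 (T = (2*(-3))*(-1 + 3*6) = -6*(-1 + 18) = -6*17 = -102)
(T + 17)**2 = (-102 + 17)**2 = (-85)**2 = 7225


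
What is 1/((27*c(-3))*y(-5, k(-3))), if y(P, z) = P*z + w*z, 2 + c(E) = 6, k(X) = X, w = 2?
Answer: 1/972 ≈ 0.0010288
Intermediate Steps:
c(E) = 4 (c(E) = -2 + 6 = 4)
y(P, z) = 2*z + P*z (y(P, z) = P*z + 2*z = 2*z + P*z)
1/((27*c(-3))*y(-5, k(-3))) = 1/((27*4)*(-3*(2 - 5))) = 1/(108*(-3*(-3))) = 1/(108*9) = 1/972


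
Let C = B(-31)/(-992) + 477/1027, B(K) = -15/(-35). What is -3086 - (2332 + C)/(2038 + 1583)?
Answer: -79706776235351/25823118048 ≈ -3086.6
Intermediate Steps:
B(K) = 3/7 (B(K) = -15*(-1/35) = 3/7)
C = 3309207/7131488 (C = (3/7)/(-992) + 477/1027 = (3/7)*(-1/992) + 477*(1/1027) = -3/6944 + 477/1027 = 3309207/7131488 ≈ 0.46403)
-3086 - (2332 + C)/(2038 + 1583) = -3086 - (2332 + 3309207/7131488)/(2038 + 1583) = -3086 - 16633939223/(7131488*3621) = -3086 - 1*16633939223/25823118048 = -3086 - 16633939223/25823118048 = -79706776235351/25823118048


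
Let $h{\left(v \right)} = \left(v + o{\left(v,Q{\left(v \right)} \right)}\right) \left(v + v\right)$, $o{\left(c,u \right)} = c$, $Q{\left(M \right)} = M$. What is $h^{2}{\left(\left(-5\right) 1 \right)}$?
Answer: $10000$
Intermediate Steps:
$h{\left(v \right)} = 4 v^{2}$ ($h{\left(v \right)} = \left(v + v\right) \left(v + v\right) = 2 v 2 v = 4 v^{2}$)
$h^{2}{\left(\left(-5\right) 1 \right)} = \left(4 \left(\left(-5\right) 1\right)^{2}\right)^{2} = \left(4 \left(-5\right)^{2}\right)^{2} = \left(4 \cdot 25\right)^{2} = 100^{2} = 10000$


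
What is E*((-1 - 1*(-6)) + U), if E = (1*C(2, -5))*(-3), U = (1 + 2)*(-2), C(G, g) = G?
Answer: 6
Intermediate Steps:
U = -6 (U = 3*(-2) = -6)
E = -6 (E = (1*2)*(-3) = 2*(-3) = -6)
E*((-1 - 1*(-6)) + U) = -6*((-1 - 1*(-6)) - 6) = -6*((-1 + 6) - 6) = -6*(5 - 6) = -6*(-1) = 6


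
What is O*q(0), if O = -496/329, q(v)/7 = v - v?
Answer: 0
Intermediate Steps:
q(v) = 0 (q(v) = 7*(v - v) = 7*0 = 0)
O = -496/329 (O = -496*1/329 = -496/329 ≈ -1.5076)
O*q(0) = -496/329*0 = 0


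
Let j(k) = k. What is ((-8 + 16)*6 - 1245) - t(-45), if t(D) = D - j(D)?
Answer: -1197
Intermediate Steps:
t(D) = 0 (t(D) = D - D = 0)
((-8 + 16)*6 - 1245) - t(-45) = ((-8 + 16)*6 - 1245) - 1*0 = (8*6 - 1245) + 0 = (48 - 1245) + 0 = -1197 + 0 = -1197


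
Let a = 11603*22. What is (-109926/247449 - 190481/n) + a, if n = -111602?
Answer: 2349803503679595/9205267766 ≈ 2.5527e+5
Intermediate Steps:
a = 255266
(-109926/247449 - 190481/n) + a = (-109926/247449 - 190481/(-111602)) + 255266 = (-109926*1/247449 - 190481*(-1/111602)) + 255266 = (-36642/82483 + 190481/111602) + 255266 = 11622123839/9205267766 + 255266 = 2349803503679595/9205267766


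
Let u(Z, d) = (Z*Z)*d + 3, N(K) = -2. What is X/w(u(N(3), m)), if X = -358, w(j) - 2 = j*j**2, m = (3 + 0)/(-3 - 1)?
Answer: -179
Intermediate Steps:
m = -3/4 (m = 3/(-4) = 3*(-1/4) = -3/4 ≈ -0.75000)
u(Z, d) = 3 + d*Z**2 (u(Z, d) = Z**2*d + 3 = d*Z**2 + 3 = 3 + d*Z**2)
w(j) = 2 + j**3 (w(j) = 2 + j*j**2 = 2 + j**3)
X/w(u(N(3), m)) = -358/(2 + (3 - 3/4*(-2)**2)**3) = -358/(2 + (3 - 3/4*4)**3) = -358/(2 + (3 - 3)**3) = -358/(2 + 0**3) = -358/(2 + 0) = -358/2 = -358*1/2 = -179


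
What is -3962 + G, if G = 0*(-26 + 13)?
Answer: -3962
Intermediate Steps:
G = 0 (G = 0*(-13) = 0)
-3962 + G = -3962 + 0 = -3962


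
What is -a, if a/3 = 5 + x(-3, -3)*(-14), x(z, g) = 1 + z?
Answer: -99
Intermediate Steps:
a = 99 (a = 3*(5 + (1 - 3)*(-14)) = 3*(5 - 2*(-14)) = 3*(5 + 28) = 3*33 = 99)
-a = -1*99 = -99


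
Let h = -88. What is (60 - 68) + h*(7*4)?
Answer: -2472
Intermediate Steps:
(60 - 68) + h*(7*4) = (60 - 68) - 616*4 = -8 - 88*28 = -8 - 2464 = -2472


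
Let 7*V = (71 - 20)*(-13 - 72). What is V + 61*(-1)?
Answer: -4762/7 ≈ -680.29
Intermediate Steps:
V = -4335/7 (V = ((71 - 20)*(-13 - 72))/7 = (51*(-85))/7 = (⅐)*(-4335) = -4335/7 ≈ -619.29)
V + 61*(-1) = -4335/7 + 61*(-1) = -4335/7 - 61 = -4762/7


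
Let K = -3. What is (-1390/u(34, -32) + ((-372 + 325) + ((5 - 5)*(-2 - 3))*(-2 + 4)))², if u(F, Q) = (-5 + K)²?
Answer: 4835601/1024 ≈ 4722.3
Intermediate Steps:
u(F, Q) = 64 (u(F, Q) = (-5 - 3)² = (-8)² = 64)
(-1390/u(34, -32) + ((-372 + 325) + ((5 - 5)*(-2 - 3))*(-2 + 4)))² = (-1390/64 + ((-372 + 325) + ((5 - 5)*(-2 - 3))*(-2 + 4)))² = (-1390*1/64 + (-47 + (0*(-5))*2))² = (-695/32 + (-47 + 0*2))² = (-695/32 + (-47 + 0))² = (-695/32 - 47)² = (-2199/32)² = 4835601/1024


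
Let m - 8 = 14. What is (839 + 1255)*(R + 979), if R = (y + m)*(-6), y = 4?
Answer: 1723362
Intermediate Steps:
m = 22 (m = 8 + 14 = 22)
R = -156 (R = (4 + 22)*(-6) = 26*(-6) = -156)
(839 + 1255)*(R + 979) = (839 + 1255)*(-156 + 979) = 2094*823 = 1723362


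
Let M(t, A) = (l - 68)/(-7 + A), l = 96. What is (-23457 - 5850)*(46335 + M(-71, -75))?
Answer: -55675123347/41 ≈ -1.3579e+9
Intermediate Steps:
M(t, A) = 28/(-7 + A) (M(t, A) = (96 - 68)/(-7 + A) = 28/(-7 + A))
(-23457 - 5850)*(46335 + M(-71, -75)) = (-23457 - 5850)*(46335 + 28/(-7 - 75)) = -29307*(46335 + 28/(-82)) = -29307*(46335 + 28*(-1/82)) = -29307*(46335 - 14/41) = -29307*1899721/41 = -55675123347/41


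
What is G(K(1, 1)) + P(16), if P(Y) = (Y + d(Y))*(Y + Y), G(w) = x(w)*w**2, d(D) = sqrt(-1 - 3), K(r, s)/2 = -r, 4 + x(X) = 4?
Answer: 512 + 64*I ≈ 512.0 + 64.0*I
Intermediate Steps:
x(X) = 0 (x(X) = -4 + 4 = 0)
K(r, s) = -2*r (K(r, s) = 2*(-r) = -2*r)
d(D) = 2*I (d(D) = sqrt(-4) = 2*I)
G(w) = 0 (G(w) = 0*w**2 = 0)
P(Y) = 2*Y*(Y + 2*I) (P(Y) = (Y + 2*I)*(Y + Y) = (Y + 2*I)*(2*Y) = 2*Y*(Y + 2*I))
G(K(1, 1)) + P(16) = 0 + 2*16*(16 + 2*I) = 0 + (512 + 64*I) = 512 + 64*I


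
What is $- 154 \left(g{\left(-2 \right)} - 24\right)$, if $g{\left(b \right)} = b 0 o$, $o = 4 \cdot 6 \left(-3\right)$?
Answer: $3696$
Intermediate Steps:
$o = -72$ ($o = 24 \left(-3\right) = -72$)
$g{\left(b \right)} = 0$ ($g{\left(b \right)} = b 0 \left(-72\right) = 0 \left(-72\right) = 0$)
$- 154 \left(g{\left(-2 \right)} - 24\right) = - 154 \left(0 - 24\right) = \left(-154\right) \left(-24\right) = 3696$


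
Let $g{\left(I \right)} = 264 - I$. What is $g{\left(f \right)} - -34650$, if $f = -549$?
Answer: $35463$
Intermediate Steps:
$g{\left(f \right)} - -34650 = \left(264 - -549\right) - -34650 = \left(264 + 549\right) + 34650 = 813 + 34650 = 35463$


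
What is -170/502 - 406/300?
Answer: -63703/37650 ≈ -1.6920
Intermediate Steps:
-170/502 - 406/300 = -170*1/502 - 406*1/300 = -85/251 - 203/150 = -63703/37650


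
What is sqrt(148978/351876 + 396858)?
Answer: sqrt(12284427009975834)/175938 ≈ 629.97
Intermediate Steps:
sqrt(148978/351876 + 396858) = sqrt(148978*(1/351876) + 396858) = sqrt(74489/175938 + 396858) = sqrt(69822477293/175938) = sqrt(12284427009975834)/175938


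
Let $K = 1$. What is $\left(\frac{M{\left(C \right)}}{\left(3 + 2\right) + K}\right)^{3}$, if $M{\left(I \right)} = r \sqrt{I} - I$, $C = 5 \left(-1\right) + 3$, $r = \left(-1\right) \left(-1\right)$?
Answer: $\frac{\left(2 + i \sqrt{2}\right)^{3}}{216} \approx -0.018519 + 0.065473 i$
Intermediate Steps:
$r = 1$
$C = -2$ ($C = -5 + 3 = -2$)
$M{\left(I \right)} = \sqrt{I} - I$ ($M{\left(I \right)} = 1 \sqrt{I} - I = \sqrt{I} - I$)
$\left(\frac{M{\left(C \right)}}{\left(3 + 2\right) + K}\right)^{3} = \left(\frac{\sqrt{-2} - -2}{\left(3 + 2\right) + 1}\right)^{3} = \left(\frac{i \sqrt{2} + 2}{5 + 1}\right)^{3} = \left(\frac{2 + i \sqrt{2}}{6}\right)^{3} = \left(\left(2 + i \sqrt{2}\right) \frac{1}{6}\right)^{3} = \left(\frac{1}{3} + \frac{i \sqrt{2}}{6}\right)^{3}$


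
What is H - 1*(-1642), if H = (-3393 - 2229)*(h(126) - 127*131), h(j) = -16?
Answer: 93624808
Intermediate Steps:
H = 93623166 (H = (-3393 - 2229)*(-16 - 127*131) = -5622*(-16 - 16637) = -5622*(-16653) = 93623166)
H - 1*(-1642) = 93623166 - 1*(-1642) = 93623166 + 1642 = 93624808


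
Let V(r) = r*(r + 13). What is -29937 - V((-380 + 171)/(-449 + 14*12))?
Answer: -2364662615/78961 ≈ -29947.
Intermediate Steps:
V(r) = r*(13 + r)
-29937 - V((-380 + 171)/(-449 + 14*12)) = -29937 - (-380 + 171)/(-449 + 14*12)*(13 + (-380 + 171)/(-449 + 14*12)) = -29937 - (-209/(-449 + 168))*(13 - 209/(-449 + 168)) = -29937 - (-209/(-281))*(13 - 209/(-281)) = -29937 - (-209*(-1/281))*(13 - 209*(-1/281)) = -29937 - 209*(13 + 209/281)/281 = -29937 - 209*3862/(281*281) = -29937 - 1*807158/78961 = -29937 - 807158/78961 = -2364662615/78961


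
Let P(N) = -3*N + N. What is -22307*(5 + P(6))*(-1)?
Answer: -156149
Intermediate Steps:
P(N) = -2*N
-22307*(5 + P(6))*(-1) = -22307*(5 - 2*6)*(-1) = -22307*(5 - 12)*(-1) = -(-156149)*(-1) = -22307*7 = -156149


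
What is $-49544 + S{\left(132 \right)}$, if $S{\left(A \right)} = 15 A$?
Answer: $-47564$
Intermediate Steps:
$-49544 + S{\left(132 \right)} = -49544 + 15 \cdot 132 = -49544 + 1980 = -47564$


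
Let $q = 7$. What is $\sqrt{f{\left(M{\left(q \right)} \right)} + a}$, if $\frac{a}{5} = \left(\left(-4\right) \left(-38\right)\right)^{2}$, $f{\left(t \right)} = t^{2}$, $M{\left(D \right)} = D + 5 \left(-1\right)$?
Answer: $6 \sqrt{3209} \approx 339.89$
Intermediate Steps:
$M{\left(D \right)} = -5 + D$ ($M{\left(D \right)} = D - 5 = -5 + D$)
$a = 115520$ ($a = 5 \left(\left(-4\right) \left(-38\right)\right)^{2} = 5 \cdot 152^{2} = 5 \cdot 23104 = 115520$)
$\sqrt{f{\left(M{\left(q \right)} \right)} + a} = \sqrt{\left(-5 + 7\right)^{2} + 115520} = \sqrt{2^{2} + 115520} = \sqrt{4 + 115520} = \sqrt{115524} = 6 \sqrt{3209}$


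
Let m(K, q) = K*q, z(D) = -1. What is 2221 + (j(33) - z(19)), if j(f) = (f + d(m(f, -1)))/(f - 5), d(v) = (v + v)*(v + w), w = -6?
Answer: 64823/28 ≈ 2315.1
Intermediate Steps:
d(v) = 2*v*(-6 + v) (d(v) = (v + v)*(v - 6) = (2*v)*(-6 + v) = 2*v*(-6 + v))
j(f) = (f - 2*f*(-6 - f))/(-5 + f) (j(f) = (f + 2*(f*(-1))*(-6 + f*(-1)))/(f - 5) = (f + 2*(-f)*(-6 - f))/(-5 + f) = (f - 2*f*(-6 - f))/(-5 + f))
2221 + (j(33) - z(19)) = 2221 + (33*(13 + 2*33)/(-5 + 33) - 1*(-1)) = 2221 + (33*(13 + 66)/28 + 1) = 2221 + (33*(1/28)*79 + 1) = 2221 + (2607/28 + 1) = 2221 + 2635/28 = 64823/28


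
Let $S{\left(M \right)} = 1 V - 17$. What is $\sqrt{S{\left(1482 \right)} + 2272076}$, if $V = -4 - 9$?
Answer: $\sqrt{2272046} \approx 1507.3$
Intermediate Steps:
$V = -13$ ($V = -4 - 9 = -13$)
$S{\left(M \right)} = -30$ ($S{\left(M \right)} = 1 \left(-13\right) - 17 = -13 - 17 = -30$)
$\sqrt{S{\left(1482 \right)} + 2272076} = \sqrt{-30 + 2272076} = \sqrt{2272046}$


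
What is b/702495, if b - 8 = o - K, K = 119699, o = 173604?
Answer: 17971/234165 ≈ 0.076745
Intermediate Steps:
b = 53913 (b = 8 + (173604 - 1*119699) = 8 + (173604 - 119699) = 8 + 53905 = 53913)
b/702495 = 53913/702495 = 53913*(1/702495) = 17971/234165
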